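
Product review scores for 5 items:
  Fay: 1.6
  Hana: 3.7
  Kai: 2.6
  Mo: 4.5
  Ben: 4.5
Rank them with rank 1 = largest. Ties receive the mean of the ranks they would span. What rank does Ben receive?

1.5

Sorted (descending): 4.5, 4.5, 3.7, 2.6, 1.6
The 2 values of 4.5 occupy positions 1–2 → average rank (1+2)/2 = 1.5.
Ben has value 4.5 → rank 1.5.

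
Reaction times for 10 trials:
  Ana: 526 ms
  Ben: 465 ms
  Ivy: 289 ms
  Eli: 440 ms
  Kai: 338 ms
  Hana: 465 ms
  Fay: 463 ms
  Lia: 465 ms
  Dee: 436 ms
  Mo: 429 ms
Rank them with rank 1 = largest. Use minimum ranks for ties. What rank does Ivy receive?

Sorted (descending): 526, 465, 465, 465, 463, 440, 436, 429, 338, 289
The 3 values of 465 occupy positions 2–4 → each gets rank 2.
Ivy has value 289 ms → rank 10.

10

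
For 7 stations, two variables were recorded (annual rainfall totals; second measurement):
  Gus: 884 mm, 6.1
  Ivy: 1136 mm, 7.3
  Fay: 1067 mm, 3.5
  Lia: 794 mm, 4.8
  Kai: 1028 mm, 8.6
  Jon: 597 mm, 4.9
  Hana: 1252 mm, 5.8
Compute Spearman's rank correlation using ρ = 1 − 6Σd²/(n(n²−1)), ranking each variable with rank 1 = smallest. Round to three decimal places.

0.250

Ranks of variable 1: 3, 6, 5, 2, 4, 1, 7
Ranks of variable 2: 5, 6, 1, 2, 7, 3, 4
d = r₁ − r₂: -2, 0, 4, 0, -3, -2, 3
d²: 4, 0, 16, 0, 9, 4, 9; Σd² = 42
ρ = 1 − 6·42/(7·48) = 1 − 252/336 = 0.250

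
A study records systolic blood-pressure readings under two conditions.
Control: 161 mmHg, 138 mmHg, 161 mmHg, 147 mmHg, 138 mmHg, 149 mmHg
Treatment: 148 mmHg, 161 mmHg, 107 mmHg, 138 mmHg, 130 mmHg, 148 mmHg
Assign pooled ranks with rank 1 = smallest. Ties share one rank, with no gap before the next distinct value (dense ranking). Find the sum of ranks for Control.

30

Sorted (ascending): 107, 130, 138, 138, 138, 147, 148, 148, 149, 161, 161, 161
The 3 values of 138 share dense rank 3.
The 2 values of 148 share dense rank 5.
The 3 values of 161 share dense rank 7.
Remaining distinct values take the next consecutive integers.
Control values → pooled ranks: 161→7, 138→3, 161→7, 147→4, 138→3, 149→6
Rank sum = 7 + 3 + 7 + 4 + 3 + 6 = 30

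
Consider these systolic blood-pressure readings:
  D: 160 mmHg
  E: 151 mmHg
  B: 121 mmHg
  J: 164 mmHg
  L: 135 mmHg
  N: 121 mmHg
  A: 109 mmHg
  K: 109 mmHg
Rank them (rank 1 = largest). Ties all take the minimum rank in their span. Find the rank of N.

5

Sorted (descending): 164, 160, 151, 135, 121, 121, 109, 109
The 2 values of 121 occupy positions 5–6 → each gets rank 5.
The 2 values of 109 occupy positions 7–8 → each gets rank 7.
N has value 121 mmHg → rank 5.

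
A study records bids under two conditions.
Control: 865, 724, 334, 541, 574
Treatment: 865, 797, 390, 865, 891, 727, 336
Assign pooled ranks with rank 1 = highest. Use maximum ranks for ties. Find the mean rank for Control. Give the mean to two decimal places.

8.00

Sorted (descending): 891, 865, 865, 865, 797, 727, 724, 574, 541, 390, 336, 334
The 3 values of 865 occupy positions 2–4 → each gets rank 4.
Control values → pooled ranks: 865→4, 724→7, 334→12, 541→9, 574→8
Mean rank = (4 + 7 + 12 + 9 + 8) / 5 = 8.00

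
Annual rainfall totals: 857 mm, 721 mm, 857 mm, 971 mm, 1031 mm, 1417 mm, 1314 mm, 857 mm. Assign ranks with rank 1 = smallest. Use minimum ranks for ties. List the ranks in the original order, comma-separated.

Sorted (ascending): 721, 857, 857, 857, 971, 1031, 1314, 1417
The 3 values of 857 occupy positions 2–4 → each gets rank 2.

2, 1, 2, 5, 6, 8, 7, 2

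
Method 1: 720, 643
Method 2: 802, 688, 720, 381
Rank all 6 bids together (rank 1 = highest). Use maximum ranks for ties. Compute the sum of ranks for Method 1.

Sorted (descending): 802, 720, 720, 688, 643, 381
The 2 values of 720 occupy positions 2–3 → each gets rank 3.
Method 1 values → pooled ranks: 720→3, 643→5
Rank sum = 3 + 5 = 8

8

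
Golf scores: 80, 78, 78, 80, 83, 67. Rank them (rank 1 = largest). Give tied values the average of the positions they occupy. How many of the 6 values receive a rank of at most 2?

1

Sorted (descending): 83, 80, 80, 78, 78, 67
The 2 values of 80 occupy positions 2–3 → average rank (2+3)/2 = 2.5.
The 2 values of 78 occupy positions 4–5 → average rank (4+5)/2 = 4.5.
Ranks ≤ 2: {1} → 1 value.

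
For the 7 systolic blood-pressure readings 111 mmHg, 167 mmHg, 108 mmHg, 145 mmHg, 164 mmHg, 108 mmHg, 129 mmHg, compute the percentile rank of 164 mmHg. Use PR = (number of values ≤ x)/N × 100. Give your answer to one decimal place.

N = 7.
Strictly below 164: 5. Equal to 164: 1.
PR = 6/7 × 100 = 85.7

85.7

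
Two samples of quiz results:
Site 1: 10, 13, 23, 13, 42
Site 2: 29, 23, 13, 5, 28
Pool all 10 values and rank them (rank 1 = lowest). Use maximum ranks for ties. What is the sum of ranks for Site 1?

29

Sorted (ascending): 5, 10, 13, 13, 13, 23, 23, 28, 29, 42
The 3 values of 13 occupy positions 3–5 → each gets rank 5.
The 2 values of 23 occupy positions 6–7 → each gets rank 7.
Site 1 values → pooled ranks: 10→2, 13→5, 23→7, 13→5, 42→10
Rank sum = 2 + 5 + 7 + 5 + 10 = 29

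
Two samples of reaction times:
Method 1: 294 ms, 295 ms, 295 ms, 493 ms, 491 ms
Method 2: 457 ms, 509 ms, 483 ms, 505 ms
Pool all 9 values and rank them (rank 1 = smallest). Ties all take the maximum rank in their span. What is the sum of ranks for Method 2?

Sorted (ascending): 294, 295, 295, 457, 483, 491, 493, 505, 509
The 2 values of 295 occupy positions 2–3 → each gets rank 3.
Method 2 values → pooled ranks: 457→4, 509→9, 483→5, 505→8
Rank sum = 4 + 9 + 5 + 8 = 26

26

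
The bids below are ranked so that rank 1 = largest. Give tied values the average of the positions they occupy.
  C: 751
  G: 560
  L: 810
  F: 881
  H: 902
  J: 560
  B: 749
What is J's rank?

6.5

Sorted (descending): 902, 881, 810, 751, 749, 560, 560
The 2 values of 560 occupy positions 6–7 → average rank (6+7)/2 = 6.5.
J has value 560 → rank 6.5.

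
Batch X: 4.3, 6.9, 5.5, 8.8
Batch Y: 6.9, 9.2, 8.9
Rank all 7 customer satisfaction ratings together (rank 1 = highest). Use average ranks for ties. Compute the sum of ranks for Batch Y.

7.5

Sorted (descending): 9.2, 8.9, 8.8, 6.9, 6.9, 5.5, 4.3
The 2 values of 6.9 occupy positions 4–5 → average rank (4+5)/2 = 4.5.
Batch Y values → pooled ranks: 6.9→4.5, 9.2→1, 8.9→2
Rank sum = 4.5 + 1 + 2 = 7.5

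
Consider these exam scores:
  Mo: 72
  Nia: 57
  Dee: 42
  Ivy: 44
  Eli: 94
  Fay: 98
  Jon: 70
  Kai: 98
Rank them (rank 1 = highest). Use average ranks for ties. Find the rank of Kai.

1.5

Sorted (descending): 98, 98, 94, 72, 70, 57, 44, 42
The 2 values of 98 occupy positions 1–2 → average rank (1+2)/2 = 1.5.
Kai has value 98 → rank 1.5.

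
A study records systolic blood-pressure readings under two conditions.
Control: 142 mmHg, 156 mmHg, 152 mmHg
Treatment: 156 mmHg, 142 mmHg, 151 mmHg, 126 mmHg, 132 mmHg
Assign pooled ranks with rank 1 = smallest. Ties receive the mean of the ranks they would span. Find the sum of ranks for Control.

17

Sorted (ascending): 126, 132, 142, 142, 151, 152, 156, 156
The 2 values of 142 occupy positions 3–4 → average rank (3+4)/2 = 3.5.
The 2 values of 156 occupy positions 7–8 → average rank (7+8)/2 = 7.5.
Control values → pooled ranks: 142→3.5, 156→7.5, 152→6
Rank sum = 3.5 + 7.5 + 6 = 17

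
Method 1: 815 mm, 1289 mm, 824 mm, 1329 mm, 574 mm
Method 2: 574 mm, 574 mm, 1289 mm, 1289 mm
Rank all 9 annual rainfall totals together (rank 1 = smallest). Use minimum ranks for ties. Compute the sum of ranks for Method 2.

14

Sorted (ascending): 574, 574, 574, 815, 824, 1289, 1289, 1289, 1329
The 3 values of 574 occupy positions 1–3 → each gets rank 1.
The 3 values of 1289 occupy positions 6–8 → each gets rank 6.
Method 2 values → pooled ranks: 574→1, 574→1, 1289→6, 1289→6
Rank sum = 1 + 1 + 6 + 6 = 14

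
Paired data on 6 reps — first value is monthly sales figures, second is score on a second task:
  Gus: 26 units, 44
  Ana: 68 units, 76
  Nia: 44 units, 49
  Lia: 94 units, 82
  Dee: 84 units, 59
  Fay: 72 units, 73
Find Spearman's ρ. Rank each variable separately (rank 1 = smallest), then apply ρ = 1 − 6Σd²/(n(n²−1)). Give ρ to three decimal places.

Ranks of variable 1: 1, 3, 2, 6, 5, 4
Ranks of variable 2: 1, 5, 2, 6, 3, 4
d = r₁ − r₂: 0, -2, 0, 0, 2, 0
d²: 0, 4, 0, 0, 4, 0; Σd² = 8
ρ = 1 − 6·8/(6·35) = 1 − 48/210 = 0.771

0.771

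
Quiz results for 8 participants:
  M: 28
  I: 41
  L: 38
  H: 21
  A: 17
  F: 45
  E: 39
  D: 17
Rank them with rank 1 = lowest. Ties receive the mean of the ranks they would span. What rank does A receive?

Sorted (ascending): 17, 17, 21, 28, 38, 39, 41, 45
The 2 values of 17 occupy positions 1–2 → average rank (1+2)/2 = 1.5.
A has value 17 → rank 1.5.

1.5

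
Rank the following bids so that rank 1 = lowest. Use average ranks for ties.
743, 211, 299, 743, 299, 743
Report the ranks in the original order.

5, 1, 2.5, 5, 2.5, 5

Sorted (ascending): 211, 299, 299, 743, 743, 743
The 2 values of 299 occupy positions 2–3 → average rank (2+3)/2 = 2.5.
The 3 values of 743 occupy positions 4–6 → average rank 5.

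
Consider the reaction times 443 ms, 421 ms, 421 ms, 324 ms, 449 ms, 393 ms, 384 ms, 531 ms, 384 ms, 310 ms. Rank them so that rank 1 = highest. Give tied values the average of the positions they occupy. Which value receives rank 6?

393

Sorted (descending): 531, 449, 443, 421, 421, 393, 384, 384, 324, 310
The 2 values of 421 occupy positions 4–5 → average rank (4+5)/2 = 4.5.
The 2 values of 384 occupy positions 7–8 → average rank (7+8)/2 = 7.5.
Rank 6 → value 393.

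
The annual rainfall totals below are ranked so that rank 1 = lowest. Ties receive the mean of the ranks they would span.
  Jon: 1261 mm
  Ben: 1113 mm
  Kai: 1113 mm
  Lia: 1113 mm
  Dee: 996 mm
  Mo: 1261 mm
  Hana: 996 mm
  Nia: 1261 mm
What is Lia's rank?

Sorted (ascending): 996, 996, 1113, 1113, 1113, 1261, 1261, 1261
The 2 values of 996 occupy positions 1–2 → average rank (1+2)/2 = 1.5.
The 3 values of 1113 occupy positions 3–5 → average rank 4.
The 3 values of 1261 occupy positions 6–8 → average rank 7.
Lia has value 1113 mm → rank 4.

4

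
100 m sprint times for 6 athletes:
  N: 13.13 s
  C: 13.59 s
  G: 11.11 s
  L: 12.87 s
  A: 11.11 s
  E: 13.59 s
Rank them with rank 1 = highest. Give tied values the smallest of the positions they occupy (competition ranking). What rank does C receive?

Sorted (descending): 13.59, 13.59, 13.13, 12.87, 11.11, 11.11
The 2 values of 13.59 occupy positions 1–2 → each gets rank 1.
The 2 values of 11.11 occupy positions 5–6 → each gets rank 5.
C has value 13.59 s → rank 1.

1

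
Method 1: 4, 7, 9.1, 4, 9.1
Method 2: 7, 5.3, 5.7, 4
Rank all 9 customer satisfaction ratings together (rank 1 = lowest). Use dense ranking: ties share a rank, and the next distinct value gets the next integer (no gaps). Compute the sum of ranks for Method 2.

10

Sorted (ascending): 4, 4, 4, 5.3, 5.7, 7, 7, 9.1, 9.1
The 3 values of 4 share dense rank 1.
The 2 values of 7 share dense rank 4.
The 2 values of 9.1 share dense rank 5.
Remaining distinct values take the next consecutive integers.
Method 2 values → pooled ranks: 7→4, 5.3→2, 5.7→3, 4→1
Rank sum = 4 + 2 + 3 + 1 = 10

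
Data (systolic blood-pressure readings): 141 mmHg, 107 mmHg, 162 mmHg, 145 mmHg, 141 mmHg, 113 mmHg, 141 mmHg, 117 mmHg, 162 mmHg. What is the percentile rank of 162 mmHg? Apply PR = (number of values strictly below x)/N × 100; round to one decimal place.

N = 9.
Strictly below 162: 7. Equal to 162: 2.
PR = 7/9 × 100 = 77.8

77.8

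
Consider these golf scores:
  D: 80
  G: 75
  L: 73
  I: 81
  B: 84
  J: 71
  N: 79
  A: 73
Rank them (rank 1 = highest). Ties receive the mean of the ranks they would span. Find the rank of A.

6.5

Sorted (descending): 84, 81, 80, 79, 75, 73, 73, 71
The 2 values of 73 occupy positions 6–7 → average rank (6+7)/2 = 6.5.
A has value 73 → rank 6.5.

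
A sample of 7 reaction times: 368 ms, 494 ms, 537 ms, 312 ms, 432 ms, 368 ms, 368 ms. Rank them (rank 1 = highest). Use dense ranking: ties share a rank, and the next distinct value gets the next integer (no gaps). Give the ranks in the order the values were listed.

4, 2, 1, 5, 3, 4, 4

Sorted (descending): 537, 494, 432, 368, 368, 368, 312
The 3 values of 368 share dense rank 4.
Remaining distinct values take the next consecutive integers.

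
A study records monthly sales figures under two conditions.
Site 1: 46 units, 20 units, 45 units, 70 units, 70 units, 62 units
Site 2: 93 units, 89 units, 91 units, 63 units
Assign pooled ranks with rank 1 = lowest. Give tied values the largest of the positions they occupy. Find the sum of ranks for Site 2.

32

Sorted (ascending): 20, 45, 46, 62, 63, 70, 70, 89, 91, 93
The 2 values of 70 occupy positions 6–7 → each gets rank 7.
Site 2 values → pooled ranks: 93→10, 89→8, 91→9, 63→5
Rank sum = 10 + 8 + 9 + 5 = 32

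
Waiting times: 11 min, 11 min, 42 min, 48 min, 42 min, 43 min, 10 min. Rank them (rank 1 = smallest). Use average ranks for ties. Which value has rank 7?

48

Sorted (ascending): 10, 11, 11, 42, 42, 43, 48
The 2 values of 11 occupy positions 2–3 → average rank (2+3)/2 = 2.5.
The 2 values of 42 occupy positions 4–5 → average rank (4+5)/2 = 4.5.
Rank 7 → value 48.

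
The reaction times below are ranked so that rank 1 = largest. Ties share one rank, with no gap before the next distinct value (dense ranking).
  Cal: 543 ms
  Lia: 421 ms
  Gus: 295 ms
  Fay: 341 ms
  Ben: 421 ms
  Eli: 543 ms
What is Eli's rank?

Sorted (descending): 543, 543, 421, 421, 341, 295
The 2 values of 543 share dense rank 1.
The 2 values of 421 share dense rank 2.
Remaining distinct values take the next consecutive integers.
Eli has value 543 ms → rank 1.

1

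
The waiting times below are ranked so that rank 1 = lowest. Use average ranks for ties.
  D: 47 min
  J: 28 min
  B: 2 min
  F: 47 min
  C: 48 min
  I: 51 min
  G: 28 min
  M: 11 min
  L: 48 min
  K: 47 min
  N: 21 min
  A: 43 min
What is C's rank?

10.5

Sorted (ascending): 2, 11, 21, 28, 28, 43, 47, 47, 47, 48, 48, 51
The 2 values of 28 occupy positions 4–5 → average rank (4+5)/2 = 4.5.
The 3 values of 47 occupy positions 7–9 → average rank 8.
The 2 values of 48 occupy positions 10–11 → average rank (10+11)/2 = 10.5.
C has value 48 min → rank 10.5.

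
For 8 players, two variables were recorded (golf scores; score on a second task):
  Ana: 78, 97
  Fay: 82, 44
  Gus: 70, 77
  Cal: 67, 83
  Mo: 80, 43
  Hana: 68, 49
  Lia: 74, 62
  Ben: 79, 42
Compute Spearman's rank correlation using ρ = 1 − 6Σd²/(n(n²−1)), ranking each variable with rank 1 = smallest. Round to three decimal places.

-0.595

Ranks of variable 1: 5, 8, 3, 1, 7, 2, 4, 6
Ranks of variable 2: 8, 3, 6, 7, 2, 4, 5, 1
d = r₁ − r₂: -3, 5, -3, -6, 5, -2, -1, 5
d²: 9, 25, 9, 36, 25, 4, 1, 25; Σd² = 134
ρ = 1 − 6·134/(8·63) = 1 − 804/504 = -0.595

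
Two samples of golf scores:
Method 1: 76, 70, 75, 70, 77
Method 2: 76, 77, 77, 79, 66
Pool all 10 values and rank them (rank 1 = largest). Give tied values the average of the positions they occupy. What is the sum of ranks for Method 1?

32.5

Sorted (descending): 79, 77, 77, 77, 76, 76, 75, 70, 70, 66
The 3 values of 77 occupy positions 2–4 → average rank 3.
The 2 values of 76 occupy positions 5–6 → average rank (5+6)/2 = 5.5.
The 2 values of 70 occupy positions 8–9 → average rank (8+9)/2 = 8.5.
Method 1 values → pooled ranks: 76→5.5, 70→8.5, 75→7, 70→8.5, 77→3
Rank sum = 5.5 + 8.5 + 7 + 8.5 + 3 = 32.5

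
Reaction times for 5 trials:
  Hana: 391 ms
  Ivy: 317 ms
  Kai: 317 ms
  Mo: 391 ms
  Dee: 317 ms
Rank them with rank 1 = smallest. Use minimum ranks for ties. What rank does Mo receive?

Sorted (ascending): 317, 317, 317, 391, 391
The 3 values of 317 occupy positions 1–3 → each gets rank 1.
The 2 values of 391 occupy positions 4–5 → each gets rank 4.
Mo has value 391 ms → rank 4.

4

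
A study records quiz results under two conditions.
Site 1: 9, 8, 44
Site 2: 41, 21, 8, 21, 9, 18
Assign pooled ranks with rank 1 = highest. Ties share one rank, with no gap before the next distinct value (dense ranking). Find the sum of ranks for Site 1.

12

Sorted (descending): 44, 41, 21, 21, 18, 9, 9, 8, 8
The 2 values of 21 share dense rank 3.
The 2 values of 9 share dense rank 5.
The 2 values of 8 share dense rank 6.
Remaining distinct values take the next consecutive integers.
Site 1 values → pooled ranks: 9→5, 8→6, 44→1
Rank sum = 5 + 6 + 1 = 12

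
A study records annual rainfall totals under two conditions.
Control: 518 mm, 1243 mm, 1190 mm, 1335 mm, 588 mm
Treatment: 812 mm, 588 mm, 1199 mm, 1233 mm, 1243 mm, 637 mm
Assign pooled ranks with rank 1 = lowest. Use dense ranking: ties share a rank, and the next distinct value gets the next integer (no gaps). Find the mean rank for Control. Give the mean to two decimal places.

Sorted (ascending): 518, 588, 588, 637, 812, 1190, 1199, 1233, 1243, 1243, 1335
The 2 values of 588 share dense rank 2.
The 2 values of 1243 share dense rank 8.
Remaining distinct values take the next consecutive integers.
Control values → pooled ranks: 518→1, 1243→8, 1190→5, 1335→9, 588→2
Mean rank = (1 + 8 + 5 + 9 + 2) / 5 = 5.00

5.00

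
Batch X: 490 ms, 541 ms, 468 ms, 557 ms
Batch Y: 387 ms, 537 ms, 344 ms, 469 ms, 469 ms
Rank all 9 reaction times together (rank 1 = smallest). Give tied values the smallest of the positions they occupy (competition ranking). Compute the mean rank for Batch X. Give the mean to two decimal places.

Sorted (ascending): 344, 387, 468, 469, 469, 490, 537, 541, 557
The 2 values of 469 occupy positions 4–5 → each gets rank 4.
Batch X values → pooled ranks: 490→6, 541→8, 468→3, 557→9
Mean rank = (6 + 8 + 3 + 9) / 4 = 6.50

6.50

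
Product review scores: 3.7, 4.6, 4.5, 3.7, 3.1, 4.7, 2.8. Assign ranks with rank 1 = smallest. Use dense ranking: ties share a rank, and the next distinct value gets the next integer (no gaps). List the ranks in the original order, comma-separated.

Sorted (ascending): 2.8, 3.1, 3.7, 3.7, 4.5, 4.6, 4.7
The 2 values of 3.7 share dense rank 3.
Remaining distinct values take the next consecutive integers.

3, 5, 4, 3, 2, 6, 1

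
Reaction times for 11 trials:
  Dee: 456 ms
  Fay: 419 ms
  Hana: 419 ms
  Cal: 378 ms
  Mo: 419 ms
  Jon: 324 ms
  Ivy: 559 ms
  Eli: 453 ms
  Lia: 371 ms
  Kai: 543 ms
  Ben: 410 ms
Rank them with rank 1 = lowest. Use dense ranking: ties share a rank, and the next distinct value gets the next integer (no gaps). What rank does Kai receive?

Sorted (ascending): 324, 371, 378, 410, 419, 419, 419, 453, 456, 543, 559
The 3 values of 419 share dense rank 5.
Remaining distinct values take the next consecutive integers.
Kai has value 543 ms → rank 8.

8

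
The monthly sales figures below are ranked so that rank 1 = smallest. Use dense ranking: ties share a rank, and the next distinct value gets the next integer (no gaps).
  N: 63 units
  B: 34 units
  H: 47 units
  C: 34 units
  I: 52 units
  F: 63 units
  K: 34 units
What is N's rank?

Sorted (ascending): 34, 34, 34, 47, 52, 63, 63
The 3 values of 34 share dense rank 1.
The 2 values of 63 share dense rank 4.
Remaining distinct values take the next consecutive integers.
N has value 63 units → rank 4.

4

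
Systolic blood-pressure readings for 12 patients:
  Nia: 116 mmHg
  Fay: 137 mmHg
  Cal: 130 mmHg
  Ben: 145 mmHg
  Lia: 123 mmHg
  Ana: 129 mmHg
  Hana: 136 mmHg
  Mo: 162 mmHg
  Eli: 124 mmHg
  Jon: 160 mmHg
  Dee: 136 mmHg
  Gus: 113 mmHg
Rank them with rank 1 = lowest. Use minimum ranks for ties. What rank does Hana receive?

Sorted (ascending): 113, 116, 123, 124, 129, 130, 136, 136, 137, 145, 160, 162
The 2 values of 136 occupy positions 7–8 → each gets rank 7.
Hana has value 136 mmHg → rank 7.

7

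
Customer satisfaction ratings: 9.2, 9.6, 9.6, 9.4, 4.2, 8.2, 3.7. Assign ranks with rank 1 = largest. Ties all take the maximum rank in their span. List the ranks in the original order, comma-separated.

Sorted (descending): 9.6, 9.6, 9.4, 9.2, 8.2, 4.2, 3.7
The 2 values of 9.6 occupy positions 1–2 → each gets rank 2.

4, 2, 2, 3, 6, 5, 7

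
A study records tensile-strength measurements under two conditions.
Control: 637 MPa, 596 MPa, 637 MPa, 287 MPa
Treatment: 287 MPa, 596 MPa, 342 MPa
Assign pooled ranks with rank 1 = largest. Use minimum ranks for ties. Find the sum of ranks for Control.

11

Sorted (descending): 637, 637, 596, 596, 342, 287, 287
The 2 values of 637 occupy positions 1–2 → each gets rank 1.
The 2 values of 596 occupy positions 3–4 → each gets rank 3.
The 2 values of 287 occupy positions 6–7 → each gets rank 6.
Control values → pooled ranks: 637→1, 596→3, 637→1, 287→6
Rank sum = 1 + 3 + 1 + 6 = 11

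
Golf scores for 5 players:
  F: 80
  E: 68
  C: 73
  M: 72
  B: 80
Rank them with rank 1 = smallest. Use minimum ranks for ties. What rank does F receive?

Sorted (ascending): 68, 72, 73, 80, 80
The 2 values of 80 occupy positions 4–5 → each gets rank 4.
F has value 80 → rank 4.

4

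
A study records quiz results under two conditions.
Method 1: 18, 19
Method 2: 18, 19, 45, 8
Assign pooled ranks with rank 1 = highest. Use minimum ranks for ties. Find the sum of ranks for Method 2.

13

Sorted (descending): 45, 19, 19, 18, 18, 8
The 2 values of 19 occupy positions 2–3 → each gets rank 2.
The 2 values of 18 occupy positions 4–5 → each gets rank 4.
Method 2 values → pooled ranks: 18→4, 19→2, 45→1, 8→6
Rank sum = 4 + 2 + 1 + 6 = 13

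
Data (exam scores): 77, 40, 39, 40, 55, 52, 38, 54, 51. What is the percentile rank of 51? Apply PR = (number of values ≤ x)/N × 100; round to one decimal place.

N = 9.
Strictly below 51: 4. Equal to 51: 1.
PR = 5/9 × 100 = 55.6

55.6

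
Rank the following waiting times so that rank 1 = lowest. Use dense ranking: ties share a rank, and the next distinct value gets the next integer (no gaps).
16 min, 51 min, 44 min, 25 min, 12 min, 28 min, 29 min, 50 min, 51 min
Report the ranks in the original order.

2, 8, 6, 3, 1, 4, 5, 7, 8

Sorted (ascending): 12, 16, 25, 28, 29, 44, 50, 51, 51
The 2 values of 51 share dense rank 8.
Remaining distinct values take the next consecutive integers.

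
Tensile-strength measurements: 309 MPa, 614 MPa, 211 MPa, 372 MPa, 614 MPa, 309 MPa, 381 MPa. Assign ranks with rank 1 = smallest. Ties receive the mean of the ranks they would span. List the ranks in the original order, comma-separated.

2.5, 6.5, 1, 4, 6.5, 2.5, 5

Sorted (ascending): 211, 309, 309, 372, 381, 614, 614
The 2 values of 309 occupy positions 2–3 → average rank (2+3)/2 = 2.5.
The 2 values of 614 occupy positions 6–7 → average rank (6+7)/2 = 6.5.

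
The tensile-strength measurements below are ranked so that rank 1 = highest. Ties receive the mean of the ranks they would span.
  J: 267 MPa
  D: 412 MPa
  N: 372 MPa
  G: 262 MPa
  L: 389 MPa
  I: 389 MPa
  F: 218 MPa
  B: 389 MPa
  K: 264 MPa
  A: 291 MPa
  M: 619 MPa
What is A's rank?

Sorted (descending): 619, 412, 389, 389, 389, 372, 291, 267, 264, 262, 218
The 3 values of 389 occupy positions 3–5 → average rank 4.
A has value 291 MPa → rank 7.

7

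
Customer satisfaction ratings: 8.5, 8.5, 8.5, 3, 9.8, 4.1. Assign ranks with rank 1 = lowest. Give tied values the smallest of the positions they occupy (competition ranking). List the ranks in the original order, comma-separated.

3, 3, 3, 1, 6, 2

Sorted (ascending): 3, 4.1, 8.5, 8.5, 8.5, 9.8
The 3 values of 8.5 occupy positions 3–5 → each gets rank 3.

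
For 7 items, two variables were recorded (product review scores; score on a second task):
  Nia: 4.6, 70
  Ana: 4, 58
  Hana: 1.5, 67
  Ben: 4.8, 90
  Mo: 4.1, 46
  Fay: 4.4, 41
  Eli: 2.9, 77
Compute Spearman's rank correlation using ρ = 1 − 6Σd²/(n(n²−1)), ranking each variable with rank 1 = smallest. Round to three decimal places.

0.179

Ranks of variable 1: 6, 3, 1, 7, 4, 5, 2
Ranks of variable 2: 5, 3, 4, 7, 2, 1, 6
d = r₁ − r₂: 1, 0, -3, 0, 2, 4, -4
d²: 1, 0, 9, 0, 4, 16, 16; Σd² = 46
ρ = 1 − 6·46/(7·48) = 1 − 276/336 = 0.179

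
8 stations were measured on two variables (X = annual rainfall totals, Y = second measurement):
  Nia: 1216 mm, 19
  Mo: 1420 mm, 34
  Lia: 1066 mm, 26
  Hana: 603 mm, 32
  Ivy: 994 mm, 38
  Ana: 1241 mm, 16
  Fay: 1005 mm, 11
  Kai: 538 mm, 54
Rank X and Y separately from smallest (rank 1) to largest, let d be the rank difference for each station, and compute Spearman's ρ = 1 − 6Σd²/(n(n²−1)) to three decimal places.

-0.452

Ranks of variable 1: 6, 8, 5, 2, 3, 7, 4, 1
Ranks of variable 2: 3, 6, 4, 5, 7, 2, 1, 8
d = r₁ − r₂: 3, 2, 1, -3, -4, 5, 3, -7
d²: 9, 4, 1, 9, 16, 25, 9, 49; Σd² = 122
ρ = 1 − 6·122/(8·63) = 1 − 732/504 = -0.452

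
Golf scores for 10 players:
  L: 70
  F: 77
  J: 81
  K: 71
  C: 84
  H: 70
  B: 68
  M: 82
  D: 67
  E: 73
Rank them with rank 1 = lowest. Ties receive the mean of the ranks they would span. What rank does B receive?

2

Sorted (ascending): 67, 68, 70, 70, 71, 73, 77, 81, 82, 84
The 2 values of 70 occupy positions 3–4 → average rank (3+4)/2 = 3.5.
B has value 68 → rank 2.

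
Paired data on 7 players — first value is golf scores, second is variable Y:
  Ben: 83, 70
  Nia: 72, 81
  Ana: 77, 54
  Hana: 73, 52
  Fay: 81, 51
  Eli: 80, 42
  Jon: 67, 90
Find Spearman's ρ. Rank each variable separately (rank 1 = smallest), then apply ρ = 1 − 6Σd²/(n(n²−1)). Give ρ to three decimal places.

Ranks of variable 1: 7, 2, 4, 3, 6, 5, 1
Ranks of variable 2: 5, 6, 4, 3, 2, 1, 7
d = r₁ − r₂: 2, -4, 0, 0, 4, 4, -6
d²: 4, 16, 0, 0, 16, 16, 36; Σd² = 88
ρ = 1 − 6·88/(7·48) = 1 − 528/336 = -0.571

-0.571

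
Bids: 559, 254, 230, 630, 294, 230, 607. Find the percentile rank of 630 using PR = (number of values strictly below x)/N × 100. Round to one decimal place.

N = 7.
Strictly below 630: 6. Equal to 630: 1.
PR = 6/7 × 100 = 85.7

85.7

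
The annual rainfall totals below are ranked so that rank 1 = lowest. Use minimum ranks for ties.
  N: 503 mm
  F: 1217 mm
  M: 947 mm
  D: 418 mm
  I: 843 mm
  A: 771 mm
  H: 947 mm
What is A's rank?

Sorted (ascending): 418, 503, 771, 843, 947, 947, 1217
The 2 values of 947 occupy positions 5–6 → each gets rank 5.
A has value 771 mm → rank 3.

3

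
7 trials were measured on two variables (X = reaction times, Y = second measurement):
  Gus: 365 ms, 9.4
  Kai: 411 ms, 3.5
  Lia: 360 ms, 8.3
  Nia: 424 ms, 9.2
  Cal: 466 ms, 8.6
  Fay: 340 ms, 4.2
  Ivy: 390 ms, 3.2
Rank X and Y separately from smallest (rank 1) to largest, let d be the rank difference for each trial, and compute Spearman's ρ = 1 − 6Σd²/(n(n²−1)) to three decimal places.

0.179

Ranks of variable 1: 3, 5, 2, 6, 7, 1, 4
Ranks of variable 2: 7, 2, 4, 6, 5, 3, 1
d = r₁ − r₂: -4, 3, -2, 0, 2, -2, 3
d²: 16, 9, 4, 0, 4, 4, 9; Σd² = 46
ρ = 1 − 6·46/(7·48) = 1 − 276/336 = 0.179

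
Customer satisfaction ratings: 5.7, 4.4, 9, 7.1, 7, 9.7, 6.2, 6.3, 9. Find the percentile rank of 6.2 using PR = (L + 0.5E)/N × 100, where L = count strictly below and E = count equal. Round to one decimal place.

27.8

N = 9.
Strictly below 6.2: 2. Equal to 6.2: 1.
PR = (2 + 0.5·1)/9 × 100 = 27.8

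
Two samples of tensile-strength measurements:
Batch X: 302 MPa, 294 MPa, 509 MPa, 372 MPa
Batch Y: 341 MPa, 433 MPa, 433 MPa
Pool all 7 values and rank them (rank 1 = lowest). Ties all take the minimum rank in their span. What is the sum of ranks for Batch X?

Sorted (ascending): 294, 302, 341, 372, 433, 433, 509
The 2 values of 433 occupy positions 5–6 → each gets rank 5.
Batch X values → pooled ranks: 302→2, 294→1, 509→7, 372→4
Rank sum = 2 + 1 + 7 + 4 = 14

14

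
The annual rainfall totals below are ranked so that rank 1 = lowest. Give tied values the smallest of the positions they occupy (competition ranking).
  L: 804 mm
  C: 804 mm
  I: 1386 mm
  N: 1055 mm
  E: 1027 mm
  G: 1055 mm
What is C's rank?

1

Sorted (ascending): 804, 804, 1027, 1055, 1055, 1386
The 2 values of 804 occupy positions 1–2 → each gets rank 1.
The 2 values of 1055 occupy positions 4–5 → each gets rank 4.
C has value 804 mm → rank 1.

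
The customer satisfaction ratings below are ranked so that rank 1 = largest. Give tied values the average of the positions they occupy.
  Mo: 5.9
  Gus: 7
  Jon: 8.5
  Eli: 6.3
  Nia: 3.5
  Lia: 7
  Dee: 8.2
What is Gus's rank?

Sorted (descending): 8.5, 8.2, 7, 7, 6.3, 5.9, 3.5
The 2 values of 7 occupy positions 3–4 → average rank (3+4)/2 = 3.5.
Gus has value 7 → rank 3.5.

3.5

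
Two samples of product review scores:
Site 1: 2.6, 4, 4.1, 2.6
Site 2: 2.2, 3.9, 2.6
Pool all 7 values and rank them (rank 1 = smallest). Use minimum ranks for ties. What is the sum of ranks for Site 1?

Sorted (ascending): 2.2, 2.6, 2.6, 2.6, 3.9, 4, 4.1
The 3 values of 2.6 occupy positions 2–4 → each gets rank 2.
Site 1 values → pooled ranks: 2.6→2, 4→6, 4.1→7, 2.6→2
Rank sum = 2 + 6 + 7 + 2 = 17

17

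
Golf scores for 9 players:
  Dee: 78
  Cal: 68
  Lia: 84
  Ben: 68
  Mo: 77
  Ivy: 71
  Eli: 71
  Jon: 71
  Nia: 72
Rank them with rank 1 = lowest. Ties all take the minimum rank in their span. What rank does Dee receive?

Sorted (ascending): 68, 68, 71, 71, 71, 72, 77, 78, 84
The 2 values of 68 occupy positions 1–2 → each gets rank 1.
The 3 values of 71 occupy positions 3–5 → each gets rank 3.
Dee has value 78 → rank 8.

8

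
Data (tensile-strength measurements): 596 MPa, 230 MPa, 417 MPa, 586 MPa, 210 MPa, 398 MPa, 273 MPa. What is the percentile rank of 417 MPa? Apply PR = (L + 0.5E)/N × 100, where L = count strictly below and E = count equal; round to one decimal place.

64.3

N = 7.
Strictly below 417: 4. Equal to 417: 1.
PR = (4 + 0.5·1)/7 × 100 = 64.3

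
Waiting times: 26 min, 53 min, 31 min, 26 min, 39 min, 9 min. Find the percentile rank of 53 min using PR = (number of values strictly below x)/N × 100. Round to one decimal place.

83.3

N = 6.
Strictly below 53: 5. Equal to 53: 1.
PR = 5/6 × 100 = 83.3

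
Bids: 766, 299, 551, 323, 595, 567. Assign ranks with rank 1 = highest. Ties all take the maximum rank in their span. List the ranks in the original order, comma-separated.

1, 6, 4, 5, 2, 3

Sorted (descending): 766, 595, 567, 551, 323, 299
No ties — each value takes its position as its rank.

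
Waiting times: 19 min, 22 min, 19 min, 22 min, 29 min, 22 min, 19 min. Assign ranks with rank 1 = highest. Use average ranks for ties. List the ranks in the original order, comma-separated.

6, 3, 6, 3, 1, 3, 6

Sorted (descending): 29, 22, 22, 22, 19, 19, 19
The 3 values of 22 occupy positions 2–4 → average rank 3.
The 3 values of 19 occupy positions 5–7 → average rank 6.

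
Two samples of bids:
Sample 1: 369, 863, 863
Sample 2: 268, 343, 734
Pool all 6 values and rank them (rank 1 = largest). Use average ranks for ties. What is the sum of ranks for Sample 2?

14

Sorted (descending): 863, 863, 734, 369, 343, 268
The 2 values of 863 occupy positions 1–2 → average rank (1+2)/2 = 1.5.
Sample 2 values → pooled ranks: 268→6, 343→5, 734→3
Rank sum = 6 + 5 + 3 = 14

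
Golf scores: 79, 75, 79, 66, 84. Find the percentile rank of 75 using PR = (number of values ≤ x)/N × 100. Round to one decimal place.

N = 5.
Strictly below 75: 1. Equal to 75: 1.
PR = 2/5 × 100 = 40.0

40.0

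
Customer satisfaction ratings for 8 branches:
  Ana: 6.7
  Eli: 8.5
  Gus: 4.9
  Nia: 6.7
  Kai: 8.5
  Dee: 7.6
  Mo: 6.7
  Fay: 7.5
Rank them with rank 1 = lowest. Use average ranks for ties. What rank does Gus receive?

Sorted (ascending): 4.9, 6.7, 6.7, 6.7, 7.5, 7.6, 8.5, 8.5
The 3 values of 6.7 occupy positions 2–4 → average rank 3.
The 2 values of 8.5 occupy positions 7–8 → average rank (7+8)/2 = 7.5.
Gus has value 4.9 → rank 1.

1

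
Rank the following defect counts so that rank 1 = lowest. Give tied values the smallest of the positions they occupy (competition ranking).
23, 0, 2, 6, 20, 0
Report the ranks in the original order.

Sorted (ascending): 0, 0, 2, 6, 20, 23
The 2 values of 0 occupy positions 1–2 → each gets rank 1.

6, 1, 3, 4, 5, 1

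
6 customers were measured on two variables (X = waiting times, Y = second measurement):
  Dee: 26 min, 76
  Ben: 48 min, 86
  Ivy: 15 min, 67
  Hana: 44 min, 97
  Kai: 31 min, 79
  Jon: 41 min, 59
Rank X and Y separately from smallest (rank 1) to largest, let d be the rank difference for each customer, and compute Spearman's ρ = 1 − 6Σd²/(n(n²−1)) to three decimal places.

Ranks of variable 1: 2, 6, 1, 5, 3, 4
Ranks of variable 2: 3, 5, 2, 6, 4, 1
d = r₁ − r₂: -1, 1, -1, -1, -1, 3
d²: 1, 1, 1, 1, 1, 9; Σd² = 14
ρ = 1 − 6·14/(6·35) = 1 − 84/210 = 0.600

0.600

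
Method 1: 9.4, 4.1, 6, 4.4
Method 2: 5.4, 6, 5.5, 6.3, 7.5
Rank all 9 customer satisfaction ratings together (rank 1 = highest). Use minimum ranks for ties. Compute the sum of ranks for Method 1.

22

Sorted (descending): 9.4, 7.5, 6.3, 6, 6, 5.5, 5.4, 4.4, 4.1
The 2 values of 6 occupy positions 4–5 → each gets rank 4.
Method 1 values → pooled ranks: 9.4→1, 4.1→9, 6→4, 4.4→8
Rank sum = 1 + 9 + 4 + 8 = 22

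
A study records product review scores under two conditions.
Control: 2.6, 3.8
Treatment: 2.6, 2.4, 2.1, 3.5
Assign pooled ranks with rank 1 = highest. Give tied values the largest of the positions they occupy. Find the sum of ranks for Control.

5

Sorted (descending): 3.8, 3.5, 2.6, 2.6, 2.4, 2.1
The 2 values of 2.6 occupy positions 3–4 → each gets rank 4.
Control values → pooled ranks: 2.6→4, 3.8→1
Rank sum = 4 + 1 = 5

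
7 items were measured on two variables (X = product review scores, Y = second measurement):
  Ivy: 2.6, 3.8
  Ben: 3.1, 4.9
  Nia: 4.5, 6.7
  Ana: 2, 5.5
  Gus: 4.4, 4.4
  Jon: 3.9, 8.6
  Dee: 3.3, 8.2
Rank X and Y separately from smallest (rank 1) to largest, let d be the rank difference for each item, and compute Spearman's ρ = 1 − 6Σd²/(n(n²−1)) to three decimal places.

0.321

Ranks of variable 1: 2, 3, 7, 1, 6, 5, 4
Ranks of variable 2: 1, 3, 5, 4, 2, 7, 6
d = r₁ − r₂: 1, 0, 2, -3, 4, -2, -2
d²: 1, 0, 4, 9, 16, 4, 4; Σd² = 38
ρ = 1 − 6·38/(7·48) = 1 − 228/336 = 0.321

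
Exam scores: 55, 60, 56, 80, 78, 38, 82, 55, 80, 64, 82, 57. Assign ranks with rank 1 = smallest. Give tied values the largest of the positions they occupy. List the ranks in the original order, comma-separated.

3, 6, 4, 10, 8, 1, 12, 3, 10, 7, 12, 5

Sorted (ascending): 38, 55, 55, 56, 57, 60, 64, 78, 80, 80, 82, 82
The 2 values of 55 occupy positions 2–3 → each gets rank 3.
The 2 values of 80 occupy positions 9–10 → each gets rank 10.
The 2 values of 82 occupy positions 11–12 → each gets rank 12.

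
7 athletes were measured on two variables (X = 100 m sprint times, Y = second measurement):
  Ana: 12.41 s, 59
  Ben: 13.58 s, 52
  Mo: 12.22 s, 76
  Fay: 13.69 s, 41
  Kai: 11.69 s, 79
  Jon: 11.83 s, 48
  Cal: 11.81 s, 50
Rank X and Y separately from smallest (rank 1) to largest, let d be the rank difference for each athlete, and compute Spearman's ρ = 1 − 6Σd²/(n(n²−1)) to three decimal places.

-0.464

Ranks of variable 1: 5, 6, 4, 7, 1, 3, 2
Ranks of variable 2: 5, 4, 6, 1, 7, 2, 3
d = r₁ − r₂: 0, 2, -2, 6, -6, 1, -1
d²: 0, 4, 4, 36, 36, 1, 1; Σd² = 82
ρ = 1 − 6·82/(7·48) = 1 − 492/336 = -0.464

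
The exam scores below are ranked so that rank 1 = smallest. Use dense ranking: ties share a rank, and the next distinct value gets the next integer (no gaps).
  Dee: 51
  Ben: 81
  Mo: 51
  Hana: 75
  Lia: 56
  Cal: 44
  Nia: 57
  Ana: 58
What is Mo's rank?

2

Sorted (ascending): 44, 51, 51, 56, 57, 58, 75, 81
The 2 values of 51 share dense rank 2.
Remaining distinct values take the next consecutive integers.
Mo has value 51 → rank 2.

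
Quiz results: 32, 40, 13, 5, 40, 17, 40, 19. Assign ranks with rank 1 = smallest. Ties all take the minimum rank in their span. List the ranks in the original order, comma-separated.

Sorted (ascending): 5, 13, 17, 19, 32, 40, 40, 40
The 3 values of 40 occupy positions 6–8 → each gets rank 6.

5, 6, 2, 1, 6, 3, 6, 4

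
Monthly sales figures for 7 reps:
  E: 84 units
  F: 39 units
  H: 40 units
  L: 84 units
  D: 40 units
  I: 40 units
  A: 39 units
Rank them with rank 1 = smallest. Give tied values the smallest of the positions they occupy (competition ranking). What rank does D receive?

3

Sorted (ascending): 39, 39, 40, 40, 40, 84, 84
The 2 values of 39 occupy positions 1–2 → each gets rank 1.
The 3 values of 40 occupy positions 3–5 → each gets rank 3.
The 2 values of 84 occupy positions 6–7 → each gets rank 6.
D has value 40 units → rank 3.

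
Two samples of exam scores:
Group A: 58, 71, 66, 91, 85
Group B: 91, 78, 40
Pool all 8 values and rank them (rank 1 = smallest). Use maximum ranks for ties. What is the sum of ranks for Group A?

Sorted (ascending): 40, 58, 66, 71, 78, 85, 91, 91
The 2 values of 91 occupy positions 7–8 → each gets rank 8.
Group A values → pooled ranks: 58→2, 71→4, 66→3, 91→8, 85→6
Rank sum = 2 + 4 + 3 + 8 + 6 = 23

23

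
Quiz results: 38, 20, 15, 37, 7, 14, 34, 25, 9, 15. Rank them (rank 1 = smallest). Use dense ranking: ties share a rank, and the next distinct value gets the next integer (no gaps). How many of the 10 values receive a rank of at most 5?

Sorted (ascending): 7, 9, 14, 15, 15, 20, 25, 34, 37, 38
The 2 values of 15 share dense rank 4.
Remaining distinct values take the next consecutive integers.
Ranks ≤ 5: {1, 2, 3, 4, 4, 5} → 6 values.

6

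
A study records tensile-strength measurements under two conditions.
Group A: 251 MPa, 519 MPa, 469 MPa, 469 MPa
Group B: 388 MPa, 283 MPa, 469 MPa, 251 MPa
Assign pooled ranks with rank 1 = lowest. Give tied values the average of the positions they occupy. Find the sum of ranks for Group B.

14.5

Sorted (ascending): 251, 251, 283, 388, 469, 469, 469, 519
The 2 values of 251 occupy positions 1–2 → average rank (1+2)/2 = 1.5.
The 3 values of 469 occupy positions 5–7 → average rank 6.
Group B values → pooled ranks: 388→4, 283→3, 469→6, 251→1.5
Rank sum = 4 + 3 + 6 + 1.5 = 14.5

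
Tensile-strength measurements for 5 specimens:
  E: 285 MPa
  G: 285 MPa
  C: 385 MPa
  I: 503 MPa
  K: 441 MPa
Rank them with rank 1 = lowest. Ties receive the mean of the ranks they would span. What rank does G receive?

1.5

Sorted (ascending): 285, 285, 385, 441, 503
The 2 values of 285 occupy positions 1–2 → average rank (1+2)/2 = 1.5.
G has value 285 MPa → rank 1.5.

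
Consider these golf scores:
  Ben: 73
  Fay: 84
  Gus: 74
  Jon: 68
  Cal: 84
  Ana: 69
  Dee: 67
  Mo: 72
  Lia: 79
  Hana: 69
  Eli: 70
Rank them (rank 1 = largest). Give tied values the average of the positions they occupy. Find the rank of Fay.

1.5

Sorted (descending): 84, 84, 79, 74, 73, 72, 70, 69, 69, 68, 67
The 2 values of 84 occupy positions 1–2 → average rank (1+2)/2 = 1.5.
The 2 values of 69 occupy positions 8–9 → average rank (8+9)/2 = 8.5.
Fay has value 84 → rank 1.5.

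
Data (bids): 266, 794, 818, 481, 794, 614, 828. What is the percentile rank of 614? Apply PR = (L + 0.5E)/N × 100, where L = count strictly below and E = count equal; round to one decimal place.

35.7

N = 7.
Strictly below 614: 2. Equal to 614: 1.
PR = (2 + 0.5·1)/7 × 100 = 35.7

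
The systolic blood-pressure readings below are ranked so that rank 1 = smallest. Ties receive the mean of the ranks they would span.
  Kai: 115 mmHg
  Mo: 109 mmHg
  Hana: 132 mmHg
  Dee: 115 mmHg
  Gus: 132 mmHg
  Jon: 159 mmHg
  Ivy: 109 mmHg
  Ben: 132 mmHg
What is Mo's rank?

Sorted (ascending): 109, 109, 115, 115, 132, 132, 132, 159
The 2 values of 109 occupy positions 1–2 → average rank (1+2)/2 = 1.5.
The 2 values of 115 occupy positions 3–4 → average rank (3+4)/2 = 3.5.
The 3 values of 132 occupy positions 5–7 → average rank 6.
Mo has value 109 mmHg → rank 1.5.

1.5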